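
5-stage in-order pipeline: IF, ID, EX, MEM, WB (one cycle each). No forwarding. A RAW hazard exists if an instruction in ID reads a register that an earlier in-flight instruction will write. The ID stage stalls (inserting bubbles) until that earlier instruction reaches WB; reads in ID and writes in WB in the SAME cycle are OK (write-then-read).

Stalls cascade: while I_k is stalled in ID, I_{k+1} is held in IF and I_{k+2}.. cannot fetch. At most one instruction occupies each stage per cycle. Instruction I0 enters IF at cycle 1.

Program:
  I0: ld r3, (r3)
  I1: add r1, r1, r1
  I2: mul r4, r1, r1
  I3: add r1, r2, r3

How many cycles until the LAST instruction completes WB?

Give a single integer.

Answer: 10

Derivation:
I0 ld r3 <- r3: IF@1 ID@2 stall=0 (-) EX@3 MEM@4 WB@5
I1 add r1 <- r1,r1: IF@2 ID@3 stall=0 (-) EX@4 MEM@5 WB@6
I2 mul r4 <- r1,r1: IF@3 ID@4 stall=2 (RAW on I1.r1 (WB@6)) EX@7 MEM@8 WB@9
I3 add r1 <- r2,r3: IF@4 ID@7 stall=0 (-) EX@8 MEM@9 WB@10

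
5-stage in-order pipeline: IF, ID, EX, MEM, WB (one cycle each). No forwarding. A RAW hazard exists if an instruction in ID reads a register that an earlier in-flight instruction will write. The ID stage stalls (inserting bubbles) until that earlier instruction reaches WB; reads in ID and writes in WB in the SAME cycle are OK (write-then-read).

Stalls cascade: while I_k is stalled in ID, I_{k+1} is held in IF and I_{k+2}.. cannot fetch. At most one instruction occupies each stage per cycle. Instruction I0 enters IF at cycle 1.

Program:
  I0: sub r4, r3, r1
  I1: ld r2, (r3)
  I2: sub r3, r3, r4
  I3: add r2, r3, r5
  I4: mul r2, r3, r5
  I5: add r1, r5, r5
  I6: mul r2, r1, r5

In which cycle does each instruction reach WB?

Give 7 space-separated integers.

I0 sub r4 <- r3,r1: IF@1 ID@2 stall=0 (-) EX@3 MEM@4 WB@5
I1 ld r2 <- r3: IF@2 ID@3 stall=0 (-) EX@4 MEM@5 WB@6
I2 sub r3 <- r3,r4: IF@3 ID@4 stall=1 (RAW on I0.r4 (WB@5)) EX@6 MEM@7 WB@8
I3 add r2 <- r3,r5: IF@4 ID@6 stall=2 (RAW on I2.r3 (WB@8)) EX@9 MEM@10 WB@11
I4 mul r2 <- r3,r5: IF@6 ID@9 stall=0 (-) EX@10 MEM@11 WB@12
I5 add r1 <- r5,r5: IF@9 ID@10 stall=0 (-) EX@11 MEM@12 WB@13
I6 mul r2 <- r1,r5: IF@10 ID@11 stall=2 (RAW on I5.r1 (WB@13)) EX@14 MEM@15 WB@16

Answer: 5 6 8 11 12 13 16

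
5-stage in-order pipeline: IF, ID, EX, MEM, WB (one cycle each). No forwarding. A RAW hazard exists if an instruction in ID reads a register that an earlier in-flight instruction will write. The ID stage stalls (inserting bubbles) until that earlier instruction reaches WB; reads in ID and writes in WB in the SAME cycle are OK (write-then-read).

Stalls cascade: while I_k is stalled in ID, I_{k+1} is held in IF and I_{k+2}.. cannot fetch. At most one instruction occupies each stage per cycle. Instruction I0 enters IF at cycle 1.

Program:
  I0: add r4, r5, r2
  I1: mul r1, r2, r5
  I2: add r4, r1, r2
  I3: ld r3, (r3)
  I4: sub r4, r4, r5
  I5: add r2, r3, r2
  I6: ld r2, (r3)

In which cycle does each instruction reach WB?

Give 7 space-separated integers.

Answer: 5 6 9 10 12 13 14

Derivation:
I0 add r4 <- r5,r2: IF@1 ID@2 stall=0 (-) EX@3 MEM@4 WB@5
I1 mul r1 <- r2,r5: IF@2 ID@3 stall=0 (-) EX@4 MEM@5 WB@6
I2 add r4 <- r1,r2: IF@3 ID@4 stall=2 (RAW on I1.r1 (WB@6)) EX@7 MEM@8 WB@9
I3 ld r3 <- r3: IF@4 ID@7 stall=0 (-) EX@8 MEM@9 WB@10
I4 sub r4 <- r4,r5: IF@7 ID@8 stall=1 (RAW on I2.r4 (WB@9)) EX@10 MEM@11 WB@12
I5 add r2 <- r3,r2: IF@8 ID@10 stall=0 (-) EX@11 MEM@12 WB@13
I6 ld r2 <- r3: IF@10 ID@11 stall=0 (-) EX@12 MEM@13 WB@14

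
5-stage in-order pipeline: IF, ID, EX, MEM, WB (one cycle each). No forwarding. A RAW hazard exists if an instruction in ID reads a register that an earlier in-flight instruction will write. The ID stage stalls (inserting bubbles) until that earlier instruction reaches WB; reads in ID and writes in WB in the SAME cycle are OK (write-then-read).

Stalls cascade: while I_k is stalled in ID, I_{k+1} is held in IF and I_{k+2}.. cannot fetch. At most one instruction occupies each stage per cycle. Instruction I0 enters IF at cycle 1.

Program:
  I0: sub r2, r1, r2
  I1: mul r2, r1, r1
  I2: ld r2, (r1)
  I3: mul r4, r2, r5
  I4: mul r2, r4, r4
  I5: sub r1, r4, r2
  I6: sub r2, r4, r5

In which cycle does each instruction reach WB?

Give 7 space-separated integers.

I0 sub r2 <- r1,r2: IF@1 ID@2 stall=0 (-) EX@3 MEM@4 WB@5
I1 mul r2 <- r1,r1: IF@2 ID@3 stall=0 (-) EX@4 MEM@5 WB@6
I2 ld r2 <- r1: IF@3 ID@4 stall=0 (-) EX@5 MEM@6 WB@7
I3 mul r4 <- r2,r5: IF@4 ID@5 stall=2 (RAW on I2.r2 (WB@7)) EX@8 MEM@9 WB@10
I4 mul r2 <- r4,r4: IF@5 ID@8 stall=2 (RAW on I3.r4 (WB@10)) EX@11 MEM@12 WB@13
I5 sub r1 <- r4,r2: IF@8 ID@11 stall=2 (RAW on I4.r2 (WB@13)) EX@14 MEM@15 WB@16
I6 sub r2 <- r4,r5: IF@11 ID@14 stall=0 (-) EX@15 MEM@16 WB@17

Answer: 5 6 7 10 13 16 17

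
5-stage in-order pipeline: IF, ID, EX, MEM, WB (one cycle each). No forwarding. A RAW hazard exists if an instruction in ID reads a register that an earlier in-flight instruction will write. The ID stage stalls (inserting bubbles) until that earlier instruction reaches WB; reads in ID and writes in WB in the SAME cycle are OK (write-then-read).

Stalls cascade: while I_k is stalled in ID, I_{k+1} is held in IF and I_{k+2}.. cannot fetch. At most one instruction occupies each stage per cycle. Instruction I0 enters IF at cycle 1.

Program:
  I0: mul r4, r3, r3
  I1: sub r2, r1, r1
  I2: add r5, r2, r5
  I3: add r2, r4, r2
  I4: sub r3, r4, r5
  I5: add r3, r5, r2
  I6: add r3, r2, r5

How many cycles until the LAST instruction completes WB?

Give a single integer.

Answer: 14

Derivation:
I0 mul r4 <- r3,r3: IF@1 ID@2 stall=0 (-) EX@3 MEM@4 WB@5
I1 sub r2 <- r1,r1: IF@2 ID@3 stall=0 (-) EX@4 MEM@5 WB@6
I2 add r5 <- r2,r5: IF@3 ID@4 stall=2 (RAW on I1.r2 (WB@6)) EX@7 MEM@8 WB@9
I3 add r2 <- r4,r2: IF@4 ID@7 stall=0 (-) EX@8 MEM@9 WB@10
I4 sub r3 <- r4,r5: IF@7 ID@8 stall=1 (RAW on I2.r5 (WB@9)) EX@10 MEM@11 WB@12
I5 add r3 <- r5,r2: IF@8 ID@10 stall=0 (-) EX@11 MEM@12 WB@13
I6 add r3 <- r2,r5: IF@10 ID@11 stall=0 (-) EX@12 MEM@13 WB@14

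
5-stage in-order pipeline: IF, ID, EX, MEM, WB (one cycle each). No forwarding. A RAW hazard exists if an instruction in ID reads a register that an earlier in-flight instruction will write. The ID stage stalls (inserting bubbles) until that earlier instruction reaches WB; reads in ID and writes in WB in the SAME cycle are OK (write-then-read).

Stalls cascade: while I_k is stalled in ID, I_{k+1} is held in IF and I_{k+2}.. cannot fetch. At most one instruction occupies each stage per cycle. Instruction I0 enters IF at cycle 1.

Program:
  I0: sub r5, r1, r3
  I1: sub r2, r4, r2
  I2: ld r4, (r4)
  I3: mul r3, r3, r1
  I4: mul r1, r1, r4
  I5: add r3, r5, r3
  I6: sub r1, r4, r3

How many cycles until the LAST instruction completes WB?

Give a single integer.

Answer: 14

Derivation:
I0 sub r5 <- r1,r3: IF@1 ID@2 stall=0 (-) EX@3 MEM@4 WB@5
I1 sub r2 <- r4,r2: IF@2 ID@3 stall=0 (-) EX@4 MEM@5 WB@6
I2 ld r4 <- r4: IF@3 ID@4 stall=0 (-) EX@5 MEM@6 WB@7
I3 mul r3 <- r3,r1: IF@4 ID@5 stall=0 (-) EX@6 MEM@7 WB@8
I4 mul r1 <- r1,r4: IF@5 ID@6 stall=1 (RAW on I2.r4 (WB@7)) EX@8 MEM@9 WB@10
I5 add r3 <- r5,r3: IF@6 ID@8 stall=0 (-) EX@9 MEM@10 WB@11
I6 sub r1 <- r4,r3: IF@8 ID@9 stall=2 (RAW on I5.r3 (WB@11)) EX@12 MEM@13 WB@14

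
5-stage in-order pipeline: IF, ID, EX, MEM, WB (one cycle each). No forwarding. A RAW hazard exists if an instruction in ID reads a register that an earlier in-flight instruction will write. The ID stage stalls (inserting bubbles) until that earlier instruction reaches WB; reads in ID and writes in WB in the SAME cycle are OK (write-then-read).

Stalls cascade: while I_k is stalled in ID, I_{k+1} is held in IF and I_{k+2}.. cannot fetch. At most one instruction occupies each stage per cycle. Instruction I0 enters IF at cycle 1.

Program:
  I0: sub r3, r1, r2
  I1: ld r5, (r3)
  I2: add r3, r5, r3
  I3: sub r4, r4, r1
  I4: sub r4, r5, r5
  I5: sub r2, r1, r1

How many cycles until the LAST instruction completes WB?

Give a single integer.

I0 sub r3 <- r1,r2: IF@1 ID@2 stall=0 (-) EX@3 MEM@4 WB@5
I1 ld r5 <- r3: IF@2 ID@3 stall=2 (RAW on I0.r3 (WB@5)) EX@6 MEM@7 WB@8
I2 add r3 <- r5,r3: IF@3 ID@6 stall=2 (RAW on I1.r5 (WB@8)) EX@9 MEM@10 WB@11
I3 sub r4 <- r4,r1: IF@6 ID@9 stall=0 (-) EX@10 MEM@11 WB@12
I4 sub r4 <- r5,r5: IF@9 ID@10 stall=0 (-) EX@11 MEM@12 WB@13
I5 sub r2 <- r1,r1: IF@10 ID@11 stall=0 (-) EX@12 MEM@13 WB@14

Answer: 14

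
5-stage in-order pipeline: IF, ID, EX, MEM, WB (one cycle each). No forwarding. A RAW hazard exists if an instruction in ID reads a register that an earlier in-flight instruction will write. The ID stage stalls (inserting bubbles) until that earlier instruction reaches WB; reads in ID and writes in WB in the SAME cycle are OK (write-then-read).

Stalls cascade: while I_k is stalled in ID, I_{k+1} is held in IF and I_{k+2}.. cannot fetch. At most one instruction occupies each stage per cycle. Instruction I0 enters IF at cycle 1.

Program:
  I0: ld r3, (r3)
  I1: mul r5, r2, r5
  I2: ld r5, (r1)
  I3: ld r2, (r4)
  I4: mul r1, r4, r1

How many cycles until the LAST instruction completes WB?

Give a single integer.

I0 ld r3 <- r3: IF@1 ID@2 stall=0 (-) EX@3 MEM@4 WB@5
I1 mul r5 <- r2,r5: IF@2 ID@3 stall=0 (-) EX@4 MEM@5 WB@6
I2 ld r5 <- r1: IF@3 ID@4 stall=0 (-) EX@5 MEM@6 WB@7
I3 ld r2 <- r4: IF@4 ID@5 stall=0 (-) EX@6 MEM@7 WB@8
I4 mul r1 <- r4,r1: IF@5 ID@6 stall=0 (-) EX@7 MEM@8 WB@9

Answer: 9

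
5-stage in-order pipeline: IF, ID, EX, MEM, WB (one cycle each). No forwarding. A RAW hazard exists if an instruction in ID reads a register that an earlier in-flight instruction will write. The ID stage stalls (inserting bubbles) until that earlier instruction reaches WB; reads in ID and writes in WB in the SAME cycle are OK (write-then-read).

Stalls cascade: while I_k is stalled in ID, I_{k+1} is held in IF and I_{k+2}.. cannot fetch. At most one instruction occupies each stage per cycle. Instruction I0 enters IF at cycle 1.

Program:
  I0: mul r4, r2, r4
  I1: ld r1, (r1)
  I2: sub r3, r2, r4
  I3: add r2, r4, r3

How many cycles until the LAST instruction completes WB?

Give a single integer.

Answer: 11

Derivation:
I0 mul r4 <- r2,r4: IF@1 ID@2 stall=0 (-) EX@3 MEM@4 WB@5
I1 ld r1 <- r1: IF@2 ID@3 stall=0 (-) EX@4 MEM@5 WB@6
I2 sub r3 <- r2,r4: IF@3 ID@4 stall=1 (RAW on I0.r4 (WB@5)) EX@6 MEM@7 WB@8
I3 add r2 <- r4,r3: IF@4 ID@6 stall=2 (RAW on I2.r3 (WB@8)) EX@9 MEM@10 WB@11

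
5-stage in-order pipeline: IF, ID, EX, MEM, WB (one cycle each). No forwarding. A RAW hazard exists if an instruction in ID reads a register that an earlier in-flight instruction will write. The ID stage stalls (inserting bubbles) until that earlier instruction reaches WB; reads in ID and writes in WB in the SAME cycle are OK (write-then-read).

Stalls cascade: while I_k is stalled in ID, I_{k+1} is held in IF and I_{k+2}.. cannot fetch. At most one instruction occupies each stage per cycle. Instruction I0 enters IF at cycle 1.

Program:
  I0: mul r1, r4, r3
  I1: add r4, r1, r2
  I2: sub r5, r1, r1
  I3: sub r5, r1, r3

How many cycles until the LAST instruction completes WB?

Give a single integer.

Answer: 10

Derivation:
I0 mul r1 <- r4,r3: IF@1 ID@2 stall=0 (-) EX@3 MEM@4 WB@5
I1 add r4 <- r1,r2: IF@2 ID@3 stall=2 (RAW on I0.r1 (WB@5)) EX@6 MEM@7 WB@8
I2 sub r5 <- r1,r1: IF@3 ID@6 stall=0 (-) EX@7 MEM@8 WB@9
I3 sub r5 <- r1,r3: IF@6 ID@7 stall=0 (-) EX@8 MEM@9 WB@10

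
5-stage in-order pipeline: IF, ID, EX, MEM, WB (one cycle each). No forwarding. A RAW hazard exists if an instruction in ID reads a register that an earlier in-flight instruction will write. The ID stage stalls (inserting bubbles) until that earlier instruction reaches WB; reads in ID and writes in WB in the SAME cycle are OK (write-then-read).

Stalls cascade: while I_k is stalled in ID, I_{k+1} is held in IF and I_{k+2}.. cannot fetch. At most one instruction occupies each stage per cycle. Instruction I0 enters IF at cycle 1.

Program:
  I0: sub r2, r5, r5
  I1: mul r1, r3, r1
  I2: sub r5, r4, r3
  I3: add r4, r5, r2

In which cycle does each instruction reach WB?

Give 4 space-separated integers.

Answer: 5 6 7 10

Derivation:
I0 sub r2 <- r5,r5: IF@1 ID@2 stall=0 (-) EX@3 MEM@4 WB@5
I1 mul r1 <- r3,r1: IF@2 ID@3 stall=0 (-) EX@4 MEM@5 WB@6
I2 sub r5 <- r4,r3: IF@3 ID@4 stall=0 (-) EX@5 MEM@6 WB@7
I3 add r4 <- r5,r2: IF@4 ID@5 stall=2 (RAW on I2.r5 (WB@7)) EX@8 MEM@9 WB@10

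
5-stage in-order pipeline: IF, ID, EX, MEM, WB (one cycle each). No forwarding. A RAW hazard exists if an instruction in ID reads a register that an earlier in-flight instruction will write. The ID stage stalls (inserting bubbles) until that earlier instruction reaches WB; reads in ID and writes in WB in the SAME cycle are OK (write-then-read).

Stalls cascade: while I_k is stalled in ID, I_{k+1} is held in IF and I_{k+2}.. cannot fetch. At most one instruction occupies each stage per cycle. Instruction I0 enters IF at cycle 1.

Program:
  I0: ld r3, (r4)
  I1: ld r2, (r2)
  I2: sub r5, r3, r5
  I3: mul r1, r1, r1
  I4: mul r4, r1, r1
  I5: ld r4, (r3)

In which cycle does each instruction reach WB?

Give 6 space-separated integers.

I0 ld r3 <- r4: IF@1 ID@2 stall=0 (-) EX@3 MEM@4 WB@5
I1 ld r2 <- r2: IF@2 ID@3 stall=0 (-) EX@4 MEM@5 WB@6
I2 sub r5 <- r3,r5: IF@3 ID@4 stall=1 (RAW on I0.r3 (WB@5)) EX@6 MEM@7 WB@8
I3 mul r1 <- r1,r1: IF@4 ID@6 stall=0 (-) EX@7 MEM@8 WB@9
I4 mul r4 <- r1,r1: IF@6 ID@7 stall=2 (RAW on I3.r1 (WB@9)) EX@10 MEM@11 WB@12
I5 ld r4 <- r3: IF@7 ID@10 stall=0 (-) EX@11 MEM@12 WB@13

Answer: 5 6 8 9 12 13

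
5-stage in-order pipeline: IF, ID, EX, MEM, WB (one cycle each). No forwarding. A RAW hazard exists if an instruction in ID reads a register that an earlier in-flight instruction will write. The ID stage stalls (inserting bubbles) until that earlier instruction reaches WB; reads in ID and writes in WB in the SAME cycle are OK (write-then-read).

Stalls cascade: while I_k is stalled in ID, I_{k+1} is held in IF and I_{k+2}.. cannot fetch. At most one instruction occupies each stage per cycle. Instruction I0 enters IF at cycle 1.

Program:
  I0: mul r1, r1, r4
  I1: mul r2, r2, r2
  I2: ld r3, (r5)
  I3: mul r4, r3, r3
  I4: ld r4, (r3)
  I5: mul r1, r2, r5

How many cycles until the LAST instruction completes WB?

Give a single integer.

I0 mul r1 <- r1,r4: IF@1 ID@2 stall=0 (-) EX@3 MEM@4 WB@5
I1 mul r2 <- r2,r2: IF@2 ID@3 stall=0 (-) EX@4 MEM@5 WB@6
I2 ld r3 <- r5: IF@3 ID@4 stall=0 (-) EX@5 MEM@6 WB@7
I3 mul r4 <- r3,r3: IF@4 ID@5 stall=2 (RAW on I2.r3 (WB@7)) EX@8 MEM@9 WB@10
I4 ld r4 <- r3: IF@5 ID@8 stall=0 (-) EX@9 MEM@10 WB@11
I5 mul r1 <- r2,r5: IF@8 ID@9 stall=0 (-) EX@10 MEM@11 WB@12

Answer: 12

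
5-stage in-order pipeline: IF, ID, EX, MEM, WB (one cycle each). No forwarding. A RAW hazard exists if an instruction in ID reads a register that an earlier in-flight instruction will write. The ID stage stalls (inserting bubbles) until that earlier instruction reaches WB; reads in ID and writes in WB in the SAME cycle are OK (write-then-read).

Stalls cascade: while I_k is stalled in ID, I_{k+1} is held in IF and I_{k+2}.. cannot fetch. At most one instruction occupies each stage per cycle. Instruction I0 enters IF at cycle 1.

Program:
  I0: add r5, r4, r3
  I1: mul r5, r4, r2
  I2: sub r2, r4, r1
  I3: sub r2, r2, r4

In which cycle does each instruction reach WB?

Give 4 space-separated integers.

I0 add r5 <- r4,r3: IF@1 ID@2 stall=0 (-) EX@3 MEM@4 WB@5
I1 mul r5 <- r4,r2: IF@2 ID@3 stall=0 (-) EX@4 MEM@5 WB@6
I2 sub r2 <- r4,r1: IF@3 ID@4 stall=0 (-) EX@5 MEM@6 WB@7
I3 sub r2 <- r2,r4: IF@4 ID@5 stall=2 (RAW on I2.r2 (WB@7)) EX@8 MEM@9 WB@10

Answer: 5 6 7 10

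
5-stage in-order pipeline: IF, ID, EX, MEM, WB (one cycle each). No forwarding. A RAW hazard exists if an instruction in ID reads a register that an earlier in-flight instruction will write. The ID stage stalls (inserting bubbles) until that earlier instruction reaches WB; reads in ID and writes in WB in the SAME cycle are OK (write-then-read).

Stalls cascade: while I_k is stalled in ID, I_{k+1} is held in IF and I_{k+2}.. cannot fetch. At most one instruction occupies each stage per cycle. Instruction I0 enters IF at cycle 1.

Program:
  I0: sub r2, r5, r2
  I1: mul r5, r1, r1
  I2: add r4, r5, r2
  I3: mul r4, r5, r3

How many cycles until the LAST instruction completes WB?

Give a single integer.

I0 sub r2 <- r5,r2: IF@1 ID@2 stall=0 (-) EX@3 MEM@4 WB@5
I1 mul r5 <- r1,r1: IF@2 ID@3 stall=0 (-) EX@4 MEM@5 WB@6
I2 add r4 <- r5,r2: IF@3 ID@4 stall=2 (RAW on I1.r5 (WB@6)) EX@7 MEM@8 WB@9
I3 mul r4 <- r5,r3: IF@4 ID@7 stall=0 (-) EX@8 MEM@9 WB@10

Answer: 10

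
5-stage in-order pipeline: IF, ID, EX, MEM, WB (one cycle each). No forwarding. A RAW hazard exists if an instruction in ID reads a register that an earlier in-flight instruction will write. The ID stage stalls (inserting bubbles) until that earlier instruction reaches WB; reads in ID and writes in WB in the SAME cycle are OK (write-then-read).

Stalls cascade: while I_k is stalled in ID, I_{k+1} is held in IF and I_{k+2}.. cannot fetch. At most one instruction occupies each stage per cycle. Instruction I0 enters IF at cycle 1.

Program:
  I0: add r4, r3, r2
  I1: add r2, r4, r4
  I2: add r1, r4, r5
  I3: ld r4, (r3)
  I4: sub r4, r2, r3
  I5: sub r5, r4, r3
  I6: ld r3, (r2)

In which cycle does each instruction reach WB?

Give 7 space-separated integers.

I0 add r4 <- r3,r2: IF@1 ID@2 stall=0 (-) EX@3 MEM@4 WB@5
I1 add r2 <- r4,r4: IF@2 ID@3 stall=2 (RAW on I0.r4 (WB@5)) EX@6 MEM@7 WB@8
I2 add r1 <- r4,r5: IF@3 ID@6 stall=0 (-) EX@7 MEM@8 WB@9
I3 ld r4 <- r3: IF@6 ID@7 stall=0 (-) EX@8 MEM@9 WB@10
I4 sub r4 <- r2,r3: IF@7 ID@8 stall=0 (-) EX@9 MEM@10 WB@11
I5 sub r5 <- r4,r3: IF@8 ID@9 stall=2 (RAW on I4.r4 (WB@11)) EX@12 MEM@13 WB@14
I6 ld r3 <- r2: IF@9 ID@12 stall=0 (-) EX@13 MEM@14 WB@15

Answer: 5 8 9 10 11 14 15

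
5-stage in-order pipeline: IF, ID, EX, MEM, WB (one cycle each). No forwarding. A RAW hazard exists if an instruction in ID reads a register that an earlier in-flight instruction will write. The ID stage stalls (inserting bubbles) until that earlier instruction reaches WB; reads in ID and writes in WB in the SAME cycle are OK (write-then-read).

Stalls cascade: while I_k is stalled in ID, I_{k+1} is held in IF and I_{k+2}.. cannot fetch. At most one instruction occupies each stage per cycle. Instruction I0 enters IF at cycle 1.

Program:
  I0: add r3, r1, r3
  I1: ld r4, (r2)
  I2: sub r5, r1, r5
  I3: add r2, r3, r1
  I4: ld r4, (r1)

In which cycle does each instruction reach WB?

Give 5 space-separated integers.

Answer: 5 6 7 8 9

Derivation:
I0 add r3 <- r1,r3: IF@1 ID@2 stall=0 (-) EX@3 MEM@4 WB@5
I1 ld r4 <- r2: IF@2 ID@3 stall=0 (-) EX@4 MEM@5 WB@6
I2 sub r5 <- r1,r5: IF@3 ID@4 stall=0 (-) EX@5 MEM@6 WB@7
I3 add r2 <- r3,r1: IF@4 ID@5 stall=0 (-) EX@6 MEM@7 WB@8
I4 ld r4 <- r1: IF@5 ID@6 stall=0 (-) EX@7 MEM@8 WB@9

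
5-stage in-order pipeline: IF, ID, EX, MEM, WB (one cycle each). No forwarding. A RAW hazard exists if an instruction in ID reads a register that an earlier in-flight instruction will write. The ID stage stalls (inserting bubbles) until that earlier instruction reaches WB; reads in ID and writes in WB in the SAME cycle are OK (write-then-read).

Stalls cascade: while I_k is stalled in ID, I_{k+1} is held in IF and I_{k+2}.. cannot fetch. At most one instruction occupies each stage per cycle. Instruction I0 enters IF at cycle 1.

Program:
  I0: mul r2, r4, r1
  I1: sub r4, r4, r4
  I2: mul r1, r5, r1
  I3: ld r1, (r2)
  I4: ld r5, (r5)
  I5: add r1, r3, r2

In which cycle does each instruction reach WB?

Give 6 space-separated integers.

Answer: 5 6 7 8 9 10

Derivation:
I0 mul r2 <- r4,r1: IF@1 ID@2 stall=0 (-) EX@3 MEM@4 WB@5
I1 sub r4 <- r4,r4: IF@2 ID@3 stall=0 (-) EX@4 MEM@5 WB@6
I2 mul r1 <- r5,r1: IF@3 ID@4 stall=0 (-) EX@5 MEM@6 WB@7
I3 ld r1 <- r2: IF@4 ID@5 stall=0 (-) EX@6 MEM@7 WB@8
I4 ld r5 <- r5: IF@5 ID@6 stall=0 (-) EX@7 MEM@8 WB@9
I5 add r1 <- r3,r2: IF@6 ID@7 stall=0 (-) EX@8 MEM@9 WB@10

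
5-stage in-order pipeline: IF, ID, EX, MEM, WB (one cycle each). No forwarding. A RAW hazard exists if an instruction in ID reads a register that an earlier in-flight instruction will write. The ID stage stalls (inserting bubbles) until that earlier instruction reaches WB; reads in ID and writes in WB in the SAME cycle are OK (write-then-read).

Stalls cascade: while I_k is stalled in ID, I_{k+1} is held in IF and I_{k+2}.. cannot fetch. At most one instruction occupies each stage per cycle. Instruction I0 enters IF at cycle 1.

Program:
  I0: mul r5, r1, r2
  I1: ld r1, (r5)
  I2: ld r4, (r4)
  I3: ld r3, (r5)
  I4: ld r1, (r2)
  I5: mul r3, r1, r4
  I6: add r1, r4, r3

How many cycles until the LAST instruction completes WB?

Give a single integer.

I0 mul r5 <- r1,r2: IF@1 ID@2 stall=0 (-) EX@3 MEM@4 WB@5
I1 ld r1 <- r5: IF@2 ID@3 stall=2 (RAW on I0.r5 (WB@5)) EX@6 MEM@7 WB@8
I2 ld r4 <- r4: IF@3 ID@6 stall=0 (-) EX@7 MEM@8 WB@9
I3 ld r3 <- r5: IF@6 ID@7 stall=0 (-) EX@8 MEM@9 WB@10
I4 ld r1 <- r2: IF@7 ID@8 stall=0 (-) EX@9 MEM@10 WB@11
I5 mul r3 <- r1,r4: IF@8 ID@9 stall=2 (RAW on I4.r1 (WB@11)) EX@12 MEM@13 WB@14
I6 add r1 <- r4,r3: IF@9 ID@12 stall=2 (RAW on I5.r3 (WB@14)) EX@15 MEM@16 WB@17

Answer: 17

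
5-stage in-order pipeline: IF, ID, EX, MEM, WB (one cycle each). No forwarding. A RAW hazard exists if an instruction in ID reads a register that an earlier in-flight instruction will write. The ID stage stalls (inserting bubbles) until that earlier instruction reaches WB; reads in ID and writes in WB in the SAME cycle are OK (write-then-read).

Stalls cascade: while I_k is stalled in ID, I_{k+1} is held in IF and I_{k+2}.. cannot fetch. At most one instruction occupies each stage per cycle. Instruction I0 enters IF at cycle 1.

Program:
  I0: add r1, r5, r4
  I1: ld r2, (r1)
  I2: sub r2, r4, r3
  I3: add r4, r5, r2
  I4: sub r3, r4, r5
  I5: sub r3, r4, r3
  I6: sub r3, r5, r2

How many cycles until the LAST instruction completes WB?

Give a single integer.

Answer: 19

Derivation:
I0 add r1 <- r5,r4: IF@1 ID@2 stall=0 (-) EX@3 MEM@4 WB@5
I1 ld r2 <- r1: IF@2 ID@3 stall=2 (RAW on I0.r1 (WB@5)) EX@6 MEM@7 WB@8
I2 sub r2 <- r4,r3: IF@3 ID@6 stall=0 (-) EX@7 MEM@8 WB@9
I3 add r4 <- r5,r2: IF@6 ID@7 stall=2 (RAW on I2.r2 (WB@9)) EX@10 MEM@11 WB@12
I4 sub r3 <- r4,r5: IF@7 ID@10 stall=2 (RAW on I3.r4 (WB@12)) EX@13 MEM@14 WB@15
I5 sub r3 <- r4,r3: IF@10 ID@13 stall=2 (RAW on I4.r3 (WB@15)) EX@16 MEM@17 WB@18
I6 sub r3 <- r5,r2: IF@13 ID@16 stall=0 (-) EX@17 MEM@18 WB@19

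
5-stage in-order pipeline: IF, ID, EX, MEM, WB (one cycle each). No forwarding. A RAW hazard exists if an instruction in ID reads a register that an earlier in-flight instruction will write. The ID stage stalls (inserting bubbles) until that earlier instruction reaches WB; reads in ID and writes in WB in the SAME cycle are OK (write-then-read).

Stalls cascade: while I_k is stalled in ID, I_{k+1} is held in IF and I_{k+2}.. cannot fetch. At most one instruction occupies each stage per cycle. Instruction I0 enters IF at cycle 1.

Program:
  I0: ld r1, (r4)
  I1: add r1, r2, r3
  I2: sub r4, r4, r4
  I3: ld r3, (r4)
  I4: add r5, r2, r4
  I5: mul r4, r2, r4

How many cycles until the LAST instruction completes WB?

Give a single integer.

I0 ld r1 <- r4: IF@1 ID@2 stall=0 (-) EX@3 MEM@4 WB@5
I1 add r1 <- r2,r3: IF@2 ID@3 stall=0 (-) EX@4 MEM@5 WB@6
I2 sub r4 <- r4,r4: IF@3 ID@4 stall=0 (-) EX@5 MEM@6 WB@7
I3 ld r3 <- r4: IF@4 ID@5 stall=2 (RAW on I2.r4 (WB@7)) EX@8 MEM@9 WB@10
I4 add r5 <- r2,r4: IF@5 ID@8 stall=0 (-) EX@9 MEM@10 WB@11
I5 mul r4 <- r2,r4: IF@8 ID@9 stall=0 (-) EX@10 MEM@11 WB@12

Answer: 12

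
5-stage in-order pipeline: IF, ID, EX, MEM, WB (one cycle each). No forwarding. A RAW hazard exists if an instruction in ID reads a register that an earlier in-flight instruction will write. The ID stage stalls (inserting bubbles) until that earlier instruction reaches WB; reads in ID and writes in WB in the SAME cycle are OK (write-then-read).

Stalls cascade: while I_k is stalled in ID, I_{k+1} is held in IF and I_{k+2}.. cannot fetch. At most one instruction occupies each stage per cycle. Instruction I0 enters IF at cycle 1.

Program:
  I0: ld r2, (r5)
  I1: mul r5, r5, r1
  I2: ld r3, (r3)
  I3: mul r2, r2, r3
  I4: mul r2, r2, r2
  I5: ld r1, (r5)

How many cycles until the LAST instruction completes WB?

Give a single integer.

Answer: 14

Derivation:
I0 ld r2 <- r5: IF@1 ID@2 stall=0 (-) EX@3 MEM@4 WB@5
I1 mul r5 <- r5,r1: IF@2 ID@3 stall=0 (-) EX@4 MEM@5 WB@6
I2 ld r3 <- r3: IF@3 ID@4 stall=0 (-) EX@5 MEM@6 WB@7
I3 mul r2 <- r2,r3: IF@4 ID@5 stall=2 (RAW on I2.r3 (WB@7)) EX@8 MEM@9 WB@10
I4 mul r2 <- r2,r2: IF@5 ID@8 stall=2 (RAW on I3.r2 (WB@10)) EX@11 MEM@12 WB@13
I5 ld r1 <- r5: IF@8 ID@11 stall=0 (-) EX@12 MEM@13 WB@14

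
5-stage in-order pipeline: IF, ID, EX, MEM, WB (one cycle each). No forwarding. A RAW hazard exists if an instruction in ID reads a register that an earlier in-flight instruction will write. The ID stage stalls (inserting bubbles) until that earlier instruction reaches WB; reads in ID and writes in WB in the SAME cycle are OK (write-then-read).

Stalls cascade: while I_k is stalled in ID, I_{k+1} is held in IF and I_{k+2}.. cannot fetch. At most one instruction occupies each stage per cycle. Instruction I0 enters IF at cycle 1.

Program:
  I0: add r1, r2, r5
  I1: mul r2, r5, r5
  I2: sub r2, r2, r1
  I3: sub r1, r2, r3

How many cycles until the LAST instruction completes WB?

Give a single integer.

Answer: 12

Derivation:
I0 add r1 <- r2,r5: IF@1 ID@2 stall=0 (-) EX@3 MEM@4 WB@5
I1 mul r2 <- r5,r5: IF@2 ID@3 stall=0 (-) EX@4 MEM@5 WB@6
I2 sub r2 <- r2,r1: IF@3 ID@4 stall=2 (RAW on I1.r2 (WB@6)) EX@7 MEM@8 WB@9
I3 sub r1 <- r2,r3: IF@4 ID@7 stall=2 (RAW on I2.r2 (WB@9)) EX@10 MEM@11 WB@12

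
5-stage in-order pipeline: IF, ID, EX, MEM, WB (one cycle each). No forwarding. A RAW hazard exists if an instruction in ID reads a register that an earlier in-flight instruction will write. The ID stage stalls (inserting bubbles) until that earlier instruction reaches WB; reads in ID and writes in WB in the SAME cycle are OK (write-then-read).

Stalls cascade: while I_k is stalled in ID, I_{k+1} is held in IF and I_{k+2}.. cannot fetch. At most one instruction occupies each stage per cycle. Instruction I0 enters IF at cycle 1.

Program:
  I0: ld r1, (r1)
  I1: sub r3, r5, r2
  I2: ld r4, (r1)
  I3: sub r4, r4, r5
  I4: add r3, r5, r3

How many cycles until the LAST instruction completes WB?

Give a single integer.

Answer: 12

Derivation:
I0 ld r1 <- r1: IF@1 ID@2 stall=0 (-) EX@3 MEM@4 WB@5
I1 sub r3 <- r5,r2: IF@2 ID@3 stall=0 (-) EX@4 MEM@5 WB@6
I2 ld r4 <- r1: IF@3 ID@4 stall=1 (RAW on I0.r1 (WB@5)) EX@6 MEM@7 WB@8
I3 sub r4 <- r4,r5: IF@4 ID@6 stall=2 (RAW on I2.r4 (WB@8)) EX@9 MEM@10 WB@11
I4 add r3 <- r5,r3: IF@6 ID@9 stall=0 (-) EX@10 MEM@11 WB@12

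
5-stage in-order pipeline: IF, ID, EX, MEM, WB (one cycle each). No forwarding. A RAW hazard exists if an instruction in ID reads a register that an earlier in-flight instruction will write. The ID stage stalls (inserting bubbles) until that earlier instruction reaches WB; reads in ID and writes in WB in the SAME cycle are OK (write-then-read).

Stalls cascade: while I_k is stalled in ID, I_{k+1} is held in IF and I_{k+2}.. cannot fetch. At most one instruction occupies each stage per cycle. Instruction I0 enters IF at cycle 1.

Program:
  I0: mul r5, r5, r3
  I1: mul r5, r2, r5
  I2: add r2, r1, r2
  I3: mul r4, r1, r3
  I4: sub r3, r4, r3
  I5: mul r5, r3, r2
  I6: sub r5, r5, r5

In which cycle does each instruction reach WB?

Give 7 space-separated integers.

I0 mul r5 <- r5,r3: IF@1 ID@2 stall=0 (-) EX@3 MEM@4 WB@5
I1 mul r5 <- r2,r5: IF@2 ID@3 stall=2 (RAW on I0.r5 (WB@5)) EX@6 MEM@7 WB@8
I2 add r2 <- r1,r2: IF@3 ID@6 stall=0 (-) EX@7 MEM@8 WB@9
I3 mul r4 <- r1,r3: IF@6 ID@7 stall=0 (-) EX@8 MEM@9 WB@10
I4 sub r3 <- r4,r3: IF@7 ID@8 stall=2 (RAW on I3.r4 (WB@10)) EX@11 MEM@12 WB@13
I5 mul r5 <- r3,r2: IF@8 ID@11 stall=2 (RAW on I4.r3 (WB@13)) EX@14 MEM@15 WB@16
I6 sub r5 <- r5,r5: IF@11 ID@14 stall=2 (RAW on I5.r5 (WB@16)) EX@17 MEM@18 WB@19

Answer: 5 8 9 10 13 16 19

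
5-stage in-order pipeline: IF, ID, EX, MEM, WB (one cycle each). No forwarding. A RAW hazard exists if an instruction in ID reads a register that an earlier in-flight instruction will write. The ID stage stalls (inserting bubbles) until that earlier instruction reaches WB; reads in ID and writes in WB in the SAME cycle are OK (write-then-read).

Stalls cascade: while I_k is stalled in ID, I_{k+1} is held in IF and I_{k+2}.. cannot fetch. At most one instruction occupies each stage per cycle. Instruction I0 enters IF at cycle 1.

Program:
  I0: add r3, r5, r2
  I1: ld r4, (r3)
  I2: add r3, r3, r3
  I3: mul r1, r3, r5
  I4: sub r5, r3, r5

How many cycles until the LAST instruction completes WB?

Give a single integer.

I0 add r3 <- r5,r2: IF@1 ID@2 stall=0 (-) EX@3 MEM@4 WB@5
I1 ld r4 <- r3: IF@2 ID@3 stall=2 (RAW on I0.r3 (WB@5)) EX@6 MEM@7 WB@8
I2 add r3 <- r3,r3: IF@3 ID@6 stall=0 (-) EX@7 MEM@8 WB@9
I3 mul r1 <- r3,r5: IF@6 ID@7 stall=2 (RAW on I2.r3 (WB@9)) EX@10 MEM@11 WB@12
I4 sub r5 <- r3,r5: IF@7 ID@10 stall=0 (-) EX@11 MEM@12 WB@13

Answer: 13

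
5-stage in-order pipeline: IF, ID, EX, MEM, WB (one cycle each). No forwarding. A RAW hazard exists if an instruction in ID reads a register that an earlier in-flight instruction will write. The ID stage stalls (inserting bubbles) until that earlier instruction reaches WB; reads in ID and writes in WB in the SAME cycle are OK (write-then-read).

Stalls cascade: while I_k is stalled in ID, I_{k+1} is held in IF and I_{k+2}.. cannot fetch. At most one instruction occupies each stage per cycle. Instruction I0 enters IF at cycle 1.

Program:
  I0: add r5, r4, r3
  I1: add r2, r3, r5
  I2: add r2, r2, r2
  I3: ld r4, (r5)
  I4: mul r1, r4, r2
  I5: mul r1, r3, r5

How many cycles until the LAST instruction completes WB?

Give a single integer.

I0 add r5 <- r4,r3: IF@1 ID@2 stall=0 (-) EX@3 MEM@4 WB@5
I1 add r2 <- r3,r5: IF@2 ID@3 stall=2 (RAW on I0.r5 (WB@5)) EX@6 MEM@7 WB@8
I2 add r2 <- r2,r2: IF@3 ID@6 stall=2 (RAW on I1.r2 (WB@8)) EX@9 MEM@10 WB@11
I3 ld r4 <- r5: IF@6 ID@9 stall=0 (-) EX@10 MEM@11 WB@12
I4 mul r1 <- r4,r2: IF@9 ID@10 stall=2 (RAW on I3.r4 (WB@12)) EX@13 MEM@14 WB@15
I5 mul r1 <- r3,r5: IF@10 ID@13 stall=0 (-) EX@14 MEM@15 WB@16

Answer: 16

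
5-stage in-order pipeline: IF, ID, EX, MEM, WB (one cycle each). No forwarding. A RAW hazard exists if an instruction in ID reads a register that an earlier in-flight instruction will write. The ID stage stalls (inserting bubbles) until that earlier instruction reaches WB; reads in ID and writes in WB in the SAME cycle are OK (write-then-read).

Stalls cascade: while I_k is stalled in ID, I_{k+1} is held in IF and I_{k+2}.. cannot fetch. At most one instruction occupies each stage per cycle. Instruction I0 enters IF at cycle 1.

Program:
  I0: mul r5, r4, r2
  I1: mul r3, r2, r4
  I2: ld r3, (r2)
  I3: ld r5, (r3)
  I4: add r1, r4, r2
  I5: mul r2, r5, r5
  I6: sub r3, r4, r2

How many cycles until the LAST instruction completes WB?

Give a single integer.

Answer: 16

Derivation:
I0 mul r5 <- r4,r2: IF@1 ID@2 stall=0 (-) EX@3 MEM@4 WB@5
I1 mul r3 <- r2,r4: IF@2 ID@3 stall=0 (-) EX@4 MEM@5 WB@6
I2 ld r3 <- r2: IF@3 ID@4 stall=0 (-) EX@5 MEM@6 WB@7
I3 ld r5 <- r3: IF@4 ID@5 stall=2 (RAW on I2.r3 (WB@7)) EX@8 MEM@9 WB@10
I4 add r1 <- r4,r2: IF@5 ID@8 stall=0 (-) EX@9 MEM@10 WB@11
I5 mul r2 <- r5,r5: IF@8 ID@9 stall=1 (RAW on I3.r5 (WB@10)) EX@11 MEM@12 WB@13
I6 sub r3 <- r4,r2: IF@9 ID@11 stall=2 (RAW on I5.r2 (WB@13)) EX@14 MEM@15 WB@16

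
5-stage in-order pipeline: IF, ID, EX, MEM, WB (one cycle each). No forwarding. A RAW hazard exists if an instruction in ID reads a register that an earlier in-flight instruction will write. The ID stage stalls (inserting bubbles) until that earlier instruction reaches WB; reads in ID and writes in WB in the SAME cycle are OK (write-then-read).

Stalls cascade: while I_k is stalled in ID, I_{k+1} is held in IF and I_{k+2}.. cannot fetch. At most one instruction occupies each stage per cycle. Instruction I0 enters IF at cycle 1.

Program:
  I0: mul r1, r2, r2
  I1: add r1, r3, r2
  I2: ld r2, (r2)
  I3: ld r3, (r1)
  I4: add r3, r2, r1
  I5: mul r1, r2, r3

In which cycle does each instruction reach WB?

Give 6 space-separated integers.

I0 mul r1 <- r2,r2: IF@1 ID@2 stall=0 (-) EX@3 MEM@4 WB@5
I1 add r1 <- r3,r2: IF@2 ID@3 stall=0 (-) EX@4 MEM@5 WB@6
I2 ld r2 <- r2: IF@3 ID@4 stall=0 (-) EX@5 MEM@6 WB@7
I3 ld r3 <- r1: IF@4 ID@5 stall=1 (RAW on I1.r1 (WB@6)) EX@7 MEM@8 WB@9
I4 add r3 <- r2,r1: IF@5 ID@7 stall=0 (-) EX@8 MEM@9 WB@10
I5 mul r1 <- r2,r3: IF@7 ID@8 stall=2 (RAW on I4.r3 (WB@10)) EX@11 MEM@12 WB@13

Answer: 5 6 7 9 10 13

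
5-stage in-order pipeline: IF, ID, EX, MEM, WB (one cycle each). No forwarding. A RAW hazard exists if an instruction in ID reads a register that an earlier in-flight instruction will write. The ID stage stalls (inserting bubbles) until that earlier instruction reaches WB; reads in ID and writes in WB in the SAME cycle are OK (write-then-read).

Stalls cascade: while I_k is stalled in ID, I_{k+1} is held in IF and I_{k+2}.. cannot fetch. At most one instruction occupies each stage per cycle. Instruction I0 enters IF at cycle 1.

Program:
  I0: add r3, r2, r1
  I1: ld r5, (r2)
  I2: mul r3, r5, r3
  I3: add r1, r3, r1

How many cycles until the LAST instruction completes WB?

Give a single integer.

Answer: 12

Derivation:
I0 add r3 <- r2,r1: IF@1 ID@2 stall=0 (-) EX@3 MEM@4 WB@5
I1 ld r5 <- r2: IF@2 ID@3 stall=0 (-) EX@4 MEM@5 WB@6
I2 mul r3 <- r5,r3: IF@3 ID@4 stall=2 (RAW on I1.r5 (WB@6)) EX@7 MEM@8 WB@9
I3 add r1 <- r3,r1: IF@4 ID@7 stall=2 (RAW on I2.r3 (WB@9)) EX@10 MEM@11 WB@12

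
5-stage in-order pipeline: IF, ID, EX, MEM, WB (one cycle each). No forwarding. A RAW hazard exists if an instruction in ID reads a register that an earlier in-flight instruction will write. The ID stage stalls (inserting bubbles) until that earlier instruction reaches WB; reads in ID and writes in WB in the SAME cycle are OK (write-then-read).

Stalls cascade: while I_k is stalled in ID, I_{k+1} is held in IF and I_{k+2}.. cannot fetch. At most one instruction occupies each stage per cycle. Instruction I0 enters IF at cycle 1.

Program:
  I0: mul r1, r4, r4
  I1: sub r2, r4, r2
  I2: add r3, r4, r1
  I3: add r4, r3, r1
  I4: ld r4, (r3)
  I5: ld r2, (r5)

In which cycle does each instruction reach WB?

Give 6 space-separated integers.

I0 mul r1 <- r4,r4: IF@1 ID@2 stall=0 (-) EX@3 MEM@4 WB@5
I1 sub r2 <- r4,r2: IF@2 ID@3 stall=0 (-) EX@4 MEM@5 WB@6
I2 add r3 <- r4,r1: IF@3 ID@4 stall=1 (RAW on I0.r1 (WB@5)) EX@6 MEM@7 WB@8
I3 add r4 <- r3,r1: IF@4 ID@6 stall=2 (RAW on I2.r3 (WB@8)) EX@9 MEM@10 WB@11
I4 ld r4 <- r3: IF@6 ID@9 stall=0 (-) EX@10 MEM@11 WB@12
I5 ld r2 <- r5: IF@9 ID@10 stall=0 (-) EX@11 MEM@12 WB@13

Answer: 5 6 8 11 12 13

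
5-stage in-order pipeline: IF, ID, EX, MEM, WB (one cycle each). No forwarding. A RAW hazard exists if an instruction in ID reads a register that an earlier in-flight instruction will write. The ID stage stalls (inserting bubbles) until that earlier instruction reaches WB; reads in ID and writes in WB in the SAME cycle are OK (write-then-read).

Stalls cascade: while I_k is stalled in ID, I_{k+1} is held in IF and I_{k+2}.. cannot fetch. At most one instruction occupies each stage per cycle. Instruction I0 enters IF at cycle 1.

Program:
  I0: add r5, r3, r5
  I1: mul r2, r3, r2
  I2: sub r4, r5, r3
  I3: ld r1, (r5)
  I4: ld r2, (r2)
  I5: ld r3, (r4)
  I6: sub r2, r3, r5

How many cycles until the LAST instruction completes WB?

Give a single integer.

I0 add r5 <- r3,r5: IF@1 ID@2 stall=0 (-) EX@3 MEM@4 WB@5
I1 mul r2 <- r3,r2: IF@2 ID@3 stall=0 (-) EX@4 MEM@5 WB@6
I2 sub r4 <- r5,r3: IF@3 ID@4 stall=1 (RAW on I0.r5 (WB@5)) EX@6 MEM@7 WB@8
I3 ld r1 <- r5: IF@4 ID@6 stall=0 (-) EX@7 MEM@8 WB@9
I4 ld r2 <- r2: IF@6 ID@7 stall=0 (-) EX@8 MEM@9 WB@10
I5 ld r3 <- r4: IF@7 ID@8 stall=0 (-) EX@9 MEM@10 WB@11
I6 sub r2 <- r3,r5: IF@8 ID@9 stall=2 (RAW on I5.r3 (WB@11)) EX@12 MEM@13 WB@14

Answer: 14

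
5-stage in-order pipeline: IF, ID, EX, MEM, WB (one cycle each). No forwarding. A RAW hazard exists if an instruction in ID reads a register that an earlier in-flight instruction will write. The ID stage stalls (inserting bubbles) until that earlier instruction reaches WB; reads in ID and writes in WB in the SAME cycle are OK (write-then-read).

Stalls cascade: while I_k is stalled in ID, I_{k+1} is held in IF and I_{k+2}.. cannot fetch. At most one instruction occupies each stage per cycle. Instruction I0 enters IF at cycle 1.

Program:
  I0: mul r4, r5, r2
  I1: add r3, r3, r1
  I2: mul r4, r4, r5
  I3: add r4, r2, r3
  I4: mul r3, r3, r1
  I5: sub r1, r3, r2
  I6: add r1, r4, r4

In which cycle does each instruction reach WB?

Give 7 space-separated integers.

I0 mul r4 <- r5,r2: IF@1 ID@2 stall=0 (-) EX@3 MEM@4 WB@5
I1 add r3 <- r3,r1: IF@2 ID@3 stall=0 (-) EX@4 MEM@5 WB@6
I2 mul r4 <- r4,r5: IF@3 ID@4 stall=1 (RAW on I0.r4 (WB@5)) EX@6 MEM@7 WB@8
I3 add r4 <- r2,r3: IF@4 ID@6 stall=0 (-) EX@7 MEM@8 WB@9
I4 mul r3 <- r3,r1: IF@6 ID@7 stall=0 (-) EX@8 MEM@9 WB@10
I5 sub r1 <- r3,r2: IF@7 ID@8 stall=2 (RAW on I4.r3 (WB@10)) EX@11 MEM@12 WB@13
I6 add r1 <- r4,r4: IF@8 ID@11 stall=0 (-) EX@12 MEM@13 WB@14

Answer: 5 6 8 9 10 13 14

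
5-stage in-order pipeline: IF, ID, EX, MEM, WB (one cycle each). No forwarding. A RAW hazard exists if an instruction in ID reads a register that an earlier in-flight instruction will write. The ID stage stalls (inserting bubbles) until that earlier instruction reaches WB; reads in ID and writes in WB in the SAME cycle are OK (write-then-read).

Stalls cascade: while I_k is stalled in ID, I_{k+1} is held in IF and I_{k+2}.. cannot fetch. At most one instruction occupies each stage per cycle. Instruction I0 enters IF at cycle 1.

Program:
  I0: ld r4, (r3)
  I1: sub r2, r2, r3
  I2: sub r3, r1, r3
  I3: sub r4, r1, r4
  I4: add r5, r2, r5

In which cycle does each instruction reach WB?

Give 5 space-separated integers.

Answer: 5 6 7 8 9

Derivation:
I0 ld r4 <- r3: IF@1 ID@2 stall=0 (-) EX@3 MEM@4 WB@5
I1 sub r2 <- r2,r3: IF@2 ID@3 stall=0 (-) EX@4 MEM@5 WB@6
I2 sub r3 <- r1,r3: IF@3 ID@4 stall=0 (-) EX@5 MEM@6 WB@7
I3 sub r4 <- r1,r4: IF@4 ID@5 stall=0 (-) EX@6 MEM@7 WB@8
I4 add r5 <- r2,r5: IF@5 ID@6 stall=0 (-) EX@7 MEM@8 WB@9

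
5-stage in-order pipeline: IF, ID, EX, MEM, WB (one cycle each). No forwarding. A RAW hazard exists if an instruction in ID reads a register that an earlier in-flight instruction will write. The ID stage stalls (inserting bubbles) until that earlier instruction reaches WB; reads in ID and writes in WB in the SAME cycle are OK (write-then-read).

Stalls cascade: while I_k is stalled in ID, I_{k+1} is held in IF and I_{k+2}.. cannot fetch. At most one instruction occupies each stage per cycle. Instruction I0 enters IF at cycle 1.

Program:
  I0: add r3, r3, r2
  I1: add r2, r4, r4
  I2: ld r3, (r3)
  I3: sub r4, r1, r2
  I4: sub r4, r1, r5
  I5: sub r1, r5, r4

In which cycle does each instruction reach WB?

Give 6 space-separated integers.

I0 add r3 <- r3,r2: IF@1 ID@2 stall=0 (-) EX@3 MEM@4 WB@5
I1 add r2 <- r4,r4: IF@2 ID@3 stall=0 (-) EX@4 MEM@5 WB@6
I2 ld r3 <- r3: IF@3 ID@4 stall=1 (RAW on I0.r3 (WB@5)) EX@6 MEM@7 WB@8
I3 sub r4 <- r1,r2: IF@4 ID@6 stall=0 (-) EX@7 MEM@8 WB@9
I4 sub r4 <- r1,r5: IF@6 ID@7 stall=0 (-) EX@8 MEM@9 WB@10
I5 sub r1 <- r5,r4: IF@7 ID@8 stall=2 (RAW on I4.r4 (WB@10)) EX@11 MEM@12 WB@13

Answer: 5 6 8 9 10 13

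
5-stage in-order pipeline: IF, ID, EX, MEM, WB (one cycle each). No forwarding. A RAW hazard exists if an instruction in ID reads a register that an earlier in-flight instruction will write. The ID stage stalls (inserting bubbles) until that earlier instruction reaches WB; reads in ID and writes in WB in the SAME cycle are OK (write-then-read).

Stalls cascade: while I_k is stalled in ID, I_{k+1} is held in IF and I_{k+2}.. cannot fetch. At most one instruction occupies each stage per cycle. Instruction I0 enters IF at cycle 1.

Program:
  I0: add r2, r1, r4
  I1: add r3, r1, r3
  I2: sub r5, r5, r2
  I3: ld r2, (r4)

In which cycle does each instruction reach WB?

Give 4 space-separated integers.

I0 add r2 <- r1,r4: IF@1 ID@2 stall=0 (-) EX@3 MEM@4 WB@5
I1 add r3 <- r1,r3: IF@2 ID@3 stall=0 (-) EX@4 MEM@5 WB@6
I2 sub r5 <- r5,r2: IF@3 ID@4 stall=1 (RAW on I0.r2 (WB@5)) EX@6 MEM@7 WB@8
I3 ld r2 <- r4: IF@4 ID@6 stall=0 (-) EX@7 MEM@8 WB@9

Answer: 5 6 8 9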